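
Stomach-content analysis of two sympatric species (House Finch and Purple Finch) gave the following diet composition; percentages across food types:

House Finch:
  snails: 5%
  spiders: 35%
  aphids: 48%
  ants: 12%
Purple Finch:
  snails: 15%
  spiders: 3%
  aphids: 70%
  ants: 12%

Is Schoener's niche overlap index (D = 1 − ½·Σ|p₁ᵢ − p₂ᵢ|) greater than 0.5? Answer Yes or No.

Yes

Convert percentages to proportions (divide by 100).
Σ|p₁ᵢ − p₂ᵢ| = 0.10 + 0.32 + 0.22 + 0.00 = 0.64
D = 1 − ½ × 0.64 = 1 − 0.320 = 0.6800
D = 0.6800 > 0.5 → Yes.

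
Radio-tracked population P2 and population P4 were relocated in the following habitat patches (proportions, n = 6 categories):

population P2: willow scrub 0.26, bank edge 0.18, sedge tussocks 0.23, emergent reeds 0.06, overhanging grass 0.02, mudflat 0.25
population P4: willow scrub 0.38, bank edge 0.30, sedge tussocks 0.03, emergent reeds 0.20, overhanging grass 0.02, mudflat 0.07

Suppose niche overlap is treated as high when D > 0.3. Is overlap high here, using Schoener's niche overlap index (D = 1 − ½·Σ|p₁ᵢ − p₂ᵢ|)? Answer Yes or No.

Yes

Σ|p₁ᵢ − p₂ᵢ| = 0.12 + 0.12 + 0.20 + 0.14 + 0.00 + 0.18 = 0.76
D = 1 − ½ × 0.76 = 1 − 0.380 = 0.6200
D = 0.6200 > 0.3 → Yes.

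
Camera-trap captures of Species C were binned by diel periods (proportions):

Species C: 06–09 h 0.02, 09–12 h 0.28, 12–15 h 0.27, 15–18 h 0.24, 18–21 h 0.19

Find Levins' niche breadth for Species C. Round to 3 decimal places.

Σpᵢ² = 0.02² + 0.28² + 0.27² + 0.24² + 0.19² = 0.0004 + 0.0784 + 0.0729 + 0.0576 + 0.0361 = 0.2454
B = 1 / 0.2454 = 4.07498

4.075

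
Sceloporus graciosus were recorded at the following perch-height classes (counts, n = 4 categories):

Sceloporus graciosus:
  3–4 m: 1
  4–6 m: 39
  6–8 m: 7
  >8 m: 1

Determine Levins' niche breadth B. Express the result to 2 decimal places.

1.47

Proportions for Sceloporus graciosus (n=48): 1/48=0.0208, 39/48=0.8125, 7/48=0.1458, 1/48=0.0208
Σpᵢ² = 0.0208² + 0.8125² + 0.1458² + 0.0208² = 0.000433 + 0.660156 + 0.021258 + 0.000433 = 0.682280
B = 1 / 0.682280 = 1.4657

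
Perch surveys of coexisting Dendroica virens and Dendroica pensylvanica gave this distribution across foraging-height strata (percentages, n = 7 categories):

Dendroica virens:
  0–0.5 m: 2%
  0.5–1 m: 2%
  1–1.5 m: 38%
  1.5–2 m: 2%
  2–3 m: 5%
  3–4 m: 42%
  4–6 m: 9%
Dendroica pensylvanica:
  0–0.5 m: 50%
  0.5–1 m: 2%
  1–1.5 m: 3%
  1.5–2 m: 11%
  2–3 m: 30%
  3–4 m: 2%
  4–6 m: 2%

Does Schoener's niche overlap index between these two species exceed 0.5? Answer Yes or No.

Convert percentages to proportions (divide by 100).
Σ|p₁ᵢ − p₂ᵢ| = 0.48 + 0.00 + 0.35 + 0.09 + 0.25 + 0.40 + 0.07 = 1.64
D = 1 − ½ × 1.64 = 1 − 0.820 = 0.1800
D = 0.1800 < 0.5 → No.

No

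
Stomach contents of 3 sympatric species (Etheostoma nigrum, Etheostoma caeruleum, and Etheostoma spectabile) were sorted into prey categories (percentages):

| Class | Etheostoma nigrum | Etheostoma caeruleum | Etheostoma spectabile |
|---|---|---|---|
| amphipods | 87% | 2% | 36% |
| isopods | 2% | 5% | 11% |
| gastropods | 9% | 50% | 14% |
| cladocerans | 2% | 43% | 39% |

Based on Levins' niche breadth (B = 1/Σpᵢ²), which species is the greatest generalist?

Etheostoma spectabile

Convert percentages to proportions (divide by 100).
Σp_nigrᵢ² = 0.87² + 0.02² + 0.09² + 0.02² = 0.7569 + 0.0004 + 0.0081 + 0.0004 = 0.7658
B_nigr = 1 / 0.7658 = 1.3058
Σp_caerᵢ² = 0.02² + 0.05² + 0.50² + 0.43² = 0.0004 + 0.0025 + 0.2500 + 0.1849 = 0.4378
B_caer = 1 / 0.4378 = 2.2841
Σp_specᵢ² = 0.36² + 0.11² + 0.14² + 0.39² = 0.1296 + 0.0121 + 0.0196 + 0.1521 = 0.3134
B_spec = 1 / 0.3134 = 3.1908
Highest B → broadest niche (most generalist): Etheostoma spectabile (B = 3.19).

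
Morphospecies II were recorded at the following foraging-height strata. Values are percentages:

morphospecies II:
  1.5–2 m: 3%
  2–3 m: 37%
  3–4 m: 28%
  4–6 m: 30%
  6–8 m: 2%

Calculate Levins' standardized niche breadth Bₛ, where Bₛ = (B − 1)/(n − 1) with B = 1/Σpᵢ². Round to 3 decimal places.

Convert percentages to proportions (divide by 100).
Σpᵢ² = 0.03² + 0.37² + 0.28² + 0.30² + 0.02² = 0.0009 + 0.1369 + 0.0784 + 0.0900 + 0.0004 = 0.3066
B = 1 / 0.3066 = 3.26158
Bₛ = (B − 1)/(n − 1) = (3.26158 − 1)/(5 − 1) = 2.26158/4 = 0.56540

0.565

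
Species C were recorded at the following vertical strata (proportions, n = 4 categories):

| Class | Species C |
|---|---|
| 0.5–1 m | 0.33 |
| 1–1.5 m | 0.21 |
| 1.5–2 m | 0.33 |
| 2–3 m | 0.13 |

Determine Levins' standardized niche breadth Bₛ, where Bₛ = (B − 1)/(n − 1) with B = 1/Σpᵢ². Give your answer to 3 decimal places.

0.862

Σpᵢ² = 0.33² + 0.21² + 0.33² + 0.13² = 0.1089 + 0.0441 + 0.1089 + 0.0169 = 0.2788
B = 1 / 0.2788 = 3.58680
Bₛ = (B − 1)/(n − 1) = (3.58680 − 1)/(4 − 1) = 2.58680/3 = 0.86227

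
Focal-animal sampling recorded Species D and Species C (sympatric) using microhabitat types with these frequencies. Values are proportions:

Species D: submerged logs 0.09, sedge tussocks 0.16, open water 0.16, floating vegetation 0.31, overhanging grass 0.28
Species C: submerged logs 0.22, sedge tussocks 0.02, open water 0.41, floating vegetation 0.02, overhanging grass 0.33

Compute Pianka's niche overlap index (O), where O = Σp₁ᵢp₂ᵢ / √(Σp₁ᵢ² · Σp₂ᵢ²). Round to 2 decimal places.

Σ p₁ᵢp₂ᵢ = 0.0198 + 0.0032 + 0.0656 + 0.0062 + 0.0924 = 0.1872
Σp_1ᵢ² = 0.09² + 0.16² + 0.16² + 0.31² + 0.28² = 0.0081 + 0.0256 + 0.0256 + 0.0961 + 0.0784 = 0.2338
Σp_2ᵢ² = 0.22² + 0.02² + 0.41² + 0.02² + 0.33² = 0.0484 + 0.0004 + 0.1681 + 0.0004 + 0.1089 = 0.3262
O = 0.1872 / √(0.2338 × 0.3262) = 0.1872 / 0.27616 = 0.6779

0.68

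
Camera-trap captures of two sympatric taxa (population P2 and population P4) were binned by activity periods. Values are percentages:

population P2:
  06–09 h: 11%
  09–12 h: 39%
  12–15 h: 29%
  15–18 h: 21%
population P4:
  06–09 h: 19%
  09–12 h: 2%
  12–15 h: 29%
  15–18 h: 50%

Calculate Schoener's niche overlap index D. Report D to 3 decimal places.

Convert percentages to proportions (divide by 100).
Σ|p₁ᵢ − p₂ᵢ| = 0.08 + 0.37 + 0.00 + 0.29 = 0.74
D = 1 − ½ × 0.74 = 1 − 0.370 = 0.63000

0.630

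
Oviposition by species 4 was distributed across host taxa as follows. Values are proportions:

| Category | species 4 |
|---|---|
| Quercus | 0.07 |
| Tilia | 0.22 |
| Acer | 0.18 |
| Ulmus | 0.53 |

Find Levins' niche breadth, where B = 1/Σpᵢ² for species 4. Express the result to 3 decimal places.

2.728

Σpᵢ² = 0.07² + 0.22² + 0.18² + 0.53² = 0.0049 + 0.0484 + 0.0324 + 0.2809 = 0.3666
B = 1 / 0.3666 = 2.72777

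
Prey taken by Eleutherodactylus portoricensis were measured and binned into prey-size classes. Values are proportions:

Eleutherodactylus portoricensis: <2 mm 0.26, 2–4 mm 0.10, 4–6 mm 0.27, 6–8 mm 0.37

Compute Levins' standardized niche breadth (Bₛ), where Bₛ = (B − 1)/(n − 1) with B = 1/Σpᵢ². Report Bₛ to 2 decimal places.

0.83

Σpᵢ² = 0.26² + 0.10² + 0.27² + 0.37² = 0.0676 + 0.0100 + 0.0729 + 0.1369 = 0.2874
B = 1 / 0.2874 = 3.4795
Bₛ = (B − 1)/(n − 1) = (3.4795 − 1)/(4 − 1) = 2.4795/3 = 0.8265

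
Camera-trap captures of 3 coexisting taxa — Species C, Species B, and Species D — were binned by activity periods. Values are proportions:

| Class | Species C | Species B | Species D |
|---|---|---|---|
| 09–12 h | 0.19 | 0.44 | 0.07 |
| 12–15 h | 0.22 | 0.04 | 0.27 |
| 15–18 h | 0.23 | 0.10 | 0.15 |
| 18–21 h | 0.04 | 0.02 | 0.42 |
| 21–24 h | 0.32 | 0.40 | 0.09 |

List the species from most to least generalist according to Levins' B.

Σp_Cᵢ² = 0.19² + 0.22² + 0.23² + 0.04² + 0.32² = 0.0361 + 0.0484 + 0.0529 + 0.0016 + 0.1024 = 0.2414
B_C = 1 / 0.2414 = 4.1425
Σp_Bᵢ² = 0.44² + 0.04² + 0.10² + 0.02² + 0.40² = 0.1936 + 0.0016 + 0.0100 + 0.0004 + 0.1600 = 0.3656
B_B = 1 / 0.3656 = 2.7352
Σp_Dᵢ² = 0.07² + 0.27² + 0.15² + 0.42² + 0.09² = 0.0049 + 0.0729 + 0.0225 + 0.1764 + 0.0081 = 0.2848
B_D = 1 / 0.2848 = 3.5112
Ranking by B (broadest → narrowest): Species C (4.14) > Species D (3.51) > Species B (2.74)

Species C > Species D > Species B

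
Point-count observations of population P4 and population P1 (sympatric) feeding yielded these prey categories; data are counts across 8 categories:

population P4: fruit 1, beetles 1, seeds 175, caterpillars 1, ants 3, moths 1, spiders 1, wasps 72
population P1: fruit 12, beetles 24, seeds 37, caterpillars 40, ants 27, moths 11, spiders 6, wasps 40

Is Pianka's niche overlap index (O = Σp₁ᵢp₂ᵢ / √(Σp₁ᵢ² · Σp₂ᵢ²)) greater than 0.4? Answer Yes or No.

Proportions for population P4 (n=255): 1/255=0.0039, 1/255=0.0039, 175/255=0.6863, 1/255=0.0039, 3/255=0.0118, 1/255=0.0039, 1/255=0.0039, 72/255=0.2824
Proportions for population P1 (n=197): 12/197=0.0609, 24/197=0.1218, 37/197=0.1878, 40/197=0.2030, 27/197=0.1371, 11/197=0.0558, 6/197=0.0305, 40/197=0.2030
Σ p₁ᵢp₂ᵢ = 0.000238 + 0.000475 + 0.128887 + 0.000792 + 0.001618 + 0.000218 + 0.000119 + 0.057327 = 0.189674
Σp_1ᵢ² = 0.0039² + 0.0039² + 0.6863² + 0.0039² + 0.0118² + 0.0039² + 0.0039² + 0.2824² = 0.000015 + 0.000015 + 0.471008 + 0.000015 + 0.000139 + 0.000015 + 0.000015 + 0.079750 = 0.550972
Σp_2ᵢ² = 0.0609² + 0.1218² + 0.1878² + 0.2030² + 0.1371² + 0.0558² + 0.0305² + 0.2030² = 0.003709 + 0.014835 + 0.035269 + 0.041209 + 0.018796 + 0.003114 + 0.000930 + 0.041209 = 0.159071
O = 0.189674 / √(0.550972 × 0.159071) = 0.189674 / 0.2960467 = 0.6407
O = 0.6407 > 0.4 → Yes.

Yes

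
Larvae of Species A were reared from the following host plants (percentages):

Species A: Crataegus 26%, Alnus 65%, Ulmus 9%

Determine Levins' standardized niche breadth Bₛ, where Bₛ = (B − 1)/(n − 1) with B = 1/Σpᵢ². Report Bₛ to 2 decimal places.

Convert percentages to proportions (divide by 100).
Σpᵢ² = 0.26² + 0.65² + 0.09² = 0.0676 + 0.4225 + 0.0081 = 0.4982
B = 1 / 0.4982 = 2.0072
Bₛ = (B − 1)/(n − 1) = (2.0072 − 1)/(3 − 1) = 1.0072/2 = 0.5036

0.50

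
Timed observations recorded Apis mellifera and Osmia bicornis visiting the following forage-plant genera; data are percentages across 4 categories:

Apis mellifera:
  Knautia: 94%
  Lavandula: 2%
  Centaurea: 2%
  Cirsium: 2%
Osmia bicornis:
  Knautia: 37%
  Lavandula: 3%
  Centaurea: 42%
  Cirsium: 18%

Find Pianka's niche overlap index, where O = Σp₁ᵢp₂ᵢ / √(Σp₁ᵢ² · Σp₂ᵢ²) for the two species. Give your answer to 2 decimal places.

Convert percentages to proportions (divide by 100).
Σ p₁ᵢp₂ᵢ = 0.3478 + 0.0006 + 0.0084 + 0.0036 = 0.3604
Σp_1ᵢ² = 0.94² + 0.02² + 0.02² + 0.02² = 0.8836 + 0.0004 + 0.0004 + 0.0004 = 0.8848
Σp_2ᵢ² = 0.37² + 0.03² + 0.42² + 0.18² = 0.1369 + 0.0009 + 0.1764 + 0.0324 = 0.3466
O = 0.3604 / √(0.8848 × 0.3466) = 0.3604 / 0.55378 = 0.6508

0.65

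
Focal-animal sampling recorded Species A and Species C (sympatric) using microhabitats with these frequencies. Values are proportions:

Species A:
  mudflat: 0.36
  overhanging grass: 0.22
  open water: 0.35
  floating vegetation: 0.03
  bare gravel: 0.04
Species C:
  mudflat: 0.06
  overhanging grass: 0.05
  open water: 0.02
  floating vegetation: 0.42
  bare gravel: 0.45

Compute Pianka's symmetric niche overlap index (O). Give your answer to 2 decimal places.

0.21

Σ p₁ᵢp₂ᵢ = 0.0216 + 0.0110 + 0.0070 + 0.0126 + 0.0180 = 0.0702
Σp_1ᵢ² = 0.36² + 0.22² + 0.35² + 0.03² + 0.04² = 0.1296 + 0.0484 + 0.1225 + 0.0009 + 0.0016 = 0.3030
Σp_2ᵢ² = 0.06² + 0.05² + 0.02² + 0.42² + 0.45² = 0.0036 + 0.0025 + 0.0004 + 0.1764 + 0.2025 = 0.3854
O = 0.0702 / √(0.3030 × 0.3854) = 0.0702 / 0.34173 = 0.2054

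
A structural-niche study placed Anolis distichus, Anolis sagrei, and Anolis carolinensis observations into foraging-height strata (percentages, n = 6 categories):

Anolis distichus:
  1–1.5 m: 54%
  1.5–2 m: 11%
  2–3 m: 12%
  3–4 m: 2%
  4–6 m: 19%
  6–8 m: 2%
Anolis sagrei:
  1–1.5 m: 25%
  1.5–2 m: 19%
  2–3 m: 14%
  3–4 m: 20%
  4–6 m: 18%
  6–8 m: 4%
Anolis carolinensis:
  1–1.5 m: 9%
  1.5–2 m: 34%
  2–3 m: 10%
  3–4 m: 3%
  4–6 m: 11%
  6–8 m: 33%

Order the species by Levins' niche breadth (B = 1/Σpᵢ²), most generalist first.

Anolis sagrei > Anolis carolinensis > Anolis distichus

Convert percentages to proportions (divide by 100).
Σp_distᵢ² = 0.54² + 0.11² + 0.12² + 0.02² + 0.19² + 0.02² = 0.2916 + 0.0121 + 0.0144 + 0.0004 + 0.0361 + 0.0004 = 0.3550
B_dist = 1 / 0.3550 = 2.8169
Σp_sagrᵢ² = 0.25² + 0.19² + 0.14² + 0.20² + 0.18² + 0.04² = 0.0625 + 0.0361 + 0.0196 + 0.0400 + 0.0324 + 0.0016 = 0.1922
B_sagr = 1 / 0.1922 = 5.2029
Σp_caroᵢ² = 0.09² + 0.34² + 0.10² + 0.03² + 0.11² + 0.33² = 0.0081 + 0.1156 + 0.0100 + 0.0009 + 0.0121 + 0.1089 = 0.2556
B_caro = 1 / 0.2556 = 3.9124
Ranking by B (broadest → narrowest): Anolis sagrei (5.20) > Anolis carolinensis (3.91) > Anolis distichus (2.82)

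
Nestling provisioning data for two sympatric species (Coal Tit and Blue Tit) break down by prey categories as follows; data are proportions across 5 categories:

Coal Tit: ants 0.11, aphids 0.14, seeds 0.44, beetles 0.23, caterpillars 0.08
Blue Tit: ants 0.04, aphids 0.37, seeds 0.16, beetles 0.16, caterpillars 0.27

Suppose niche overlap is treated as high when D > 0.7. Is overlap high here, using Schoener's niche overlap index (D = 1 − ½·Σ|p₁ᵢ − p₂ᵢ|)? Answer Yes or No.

Σ|p₁ᵢ − p₂ᵢ| = 0.07 + 0.23 + 0.28 + 0.07 + 0.19 = 0.84
D = 1 − ½ × 0.84 = 1 − 0.420 = 0.5800
D = 0.5800 < 0.7 → No.

No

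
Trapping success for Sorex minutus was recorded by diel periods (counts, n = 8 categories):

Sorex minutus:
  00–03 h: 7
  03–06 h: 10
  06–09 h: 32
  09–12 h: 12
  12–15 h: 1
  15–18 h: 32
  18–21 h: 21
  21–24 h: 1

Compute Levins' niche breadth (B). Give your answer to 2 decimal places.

4.83

Proportions for Sorex minutus (n=116): 7/116=0.0603, 10/116=0.0862, 32/116=0.2759, 12/116=0.1034, 1/116=0.0086, 32/116=0.2759, 21/116=0.1810, 1/116=0.0086
Σpᵢ² = 0.0603² + 0.0862² + 0.2759² + 0.1034² + 0.0086² + 0.2759² + 0.1810² + 0.0086² = 0.003636 + 0.007430 + 0.076121 + 0.010692 + 0.000074 + 0.076121 + 0.032761 + 0.000074 = 0.206909
B = 1 / 0.206909 = 4.8330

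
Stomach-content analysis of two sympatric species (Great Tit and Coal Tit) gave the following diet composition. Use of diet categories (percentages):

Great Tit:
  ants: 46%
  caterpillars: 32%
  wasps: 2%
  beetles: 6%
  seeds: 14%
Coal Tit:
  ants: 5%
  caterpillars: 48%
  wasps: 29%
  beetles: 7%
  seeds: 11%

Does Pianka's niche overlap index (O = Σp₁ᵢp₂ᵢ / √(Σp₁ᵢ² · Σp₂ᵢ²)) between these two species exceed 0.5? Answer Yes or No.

Yes

Convert percentages to proportions (divide by 100).
Σ p₁ᵢp₂ᵢ = 0.0230 + 0.1536 + 0.0058 + 0.0042 + 0.0154 = 0.2020
Σp_1ᵢ² = 0.46² + 0.32² + 0.02² + 0.06² + 0.14² = 0.2116 + 0.1024 + 0.0004 + 0.0036 + 0.0196 = 0.3376
Σp_2ᵢ² = 0.05² + 0.48² + 0.29² + 0.07² + 0.11² = 0.0025 + 0.2304 + 0.0841 + 0.0049 + 0.0121 = 0.3340
O = 0.2020 / √(0.3376 × 0.3340) = 0.2020 / 0.33580 = 0.6015
O = 0.6015 > 0.5 → Yes.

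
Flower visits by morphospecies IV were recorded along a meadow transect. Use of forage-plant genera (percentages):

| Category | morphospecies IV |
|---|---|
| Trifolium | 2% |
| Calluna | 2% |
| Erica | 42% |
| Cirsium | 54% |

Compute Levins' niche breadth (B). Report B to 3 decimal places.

2.133

Convert percentages to proportions (divide by 100).
Σpᵢ² = 0.02² + 0.02² + 0.42² + 0.54² = 0.0004 + 0.0004 + 0.1764 + 0.2916 = 0.4688
B = 1 / 0.4688 = 2.13311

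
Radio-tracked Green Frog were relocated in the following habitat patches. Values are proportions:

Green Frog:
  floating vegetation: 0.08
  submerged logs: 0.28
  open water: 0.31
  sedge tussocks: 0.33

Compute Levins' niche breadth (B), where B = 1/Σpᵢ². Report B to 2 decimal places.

3.45

Σpᵢ² = 0.08² + 0.28² + 0.31² + 0.33² = 0.0064 + 0.0784 + 0.0961 + 0.1089 = 0.2898
B = 1 / 0.2898 = 3.4507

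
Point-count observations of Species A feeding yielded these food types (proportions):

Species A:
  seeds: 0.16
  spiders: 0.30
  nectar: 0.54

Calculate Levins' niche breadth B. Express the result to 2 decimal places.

2.46

Σpᵢ² = 0.16² + 0.30² + 0.54² = 0.0256 + 0.0900 + 0.2916 = 0.4072
B = 1 / 0.4072 = 2.4558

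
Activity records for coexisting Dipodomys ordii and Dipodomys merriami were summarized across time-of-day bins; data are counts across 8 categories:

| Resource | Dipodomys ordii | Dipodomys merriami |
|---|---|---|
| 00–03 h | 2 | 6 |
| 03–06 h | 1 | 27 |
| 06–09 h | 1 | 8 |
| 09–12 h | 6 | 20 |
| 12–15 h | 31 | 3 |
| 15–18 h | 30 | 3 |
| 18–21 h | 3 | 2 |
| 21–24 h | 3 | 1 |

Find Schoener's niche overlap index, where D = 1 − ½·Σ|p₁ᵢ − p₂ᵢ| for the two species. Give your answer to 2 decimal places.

0.26

Proportions for Dipodomys ordii (n=77): 2/77=0.0260, 1/77=0.0130, 1/77=0.0130, 6/77=0.0779, 31/77=0.4026, 30/77=0.3896, 3/77=0.0390, 3/77=0.0390
Proportions for Dipodomys merriami (n=70): 6/70=0.0857, 27/70=0.3857, 8/70=0.1143, 20/70=0.2857, 3/70=0.0429, 3/70=0.0429, 2/70=0.0286, 1/70=0.0143
Σ|p₁ᵢ − p₂ᵢ| = 0.0597 + 0.3727 + 0.1013 + 0.2078 + 0.3597 + 0.3467 + 0.0104 + 0.0247 = 1.4830
D = 1 − ½ × 1.4830 = 1 − 0.74150 = 0.25850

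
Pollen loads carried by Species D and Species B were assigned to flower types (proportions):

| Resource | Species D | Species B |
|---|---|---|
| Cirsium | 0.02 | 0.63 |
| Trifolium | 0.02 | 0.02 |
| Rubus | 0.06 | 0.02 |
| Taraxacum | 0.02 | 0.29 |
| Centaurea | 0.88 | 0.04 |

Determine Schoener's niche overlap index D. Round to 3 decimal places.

0.120

Σ|p₁ᵢ − p₂ᵢ| = 0.61 + 0.00 + 0.04 + 0.27 + 0.84 = 1.76
D = 1 − ½ × 1.76 = 1 − 0.880 = 0.12000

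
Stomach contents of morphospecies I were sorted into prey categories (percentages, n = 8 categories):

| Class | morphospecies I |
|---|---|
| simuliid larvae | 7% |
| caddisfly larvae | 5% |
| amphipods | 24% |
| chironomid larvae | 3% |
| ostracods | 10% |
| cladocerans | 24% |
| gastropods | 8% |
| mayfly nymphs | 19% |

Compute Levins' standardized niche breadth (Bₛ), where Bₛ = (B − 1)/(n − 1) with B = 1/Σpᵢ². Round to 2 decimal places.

0.67

Convert percentages to proportions (divide by 100).
Σpᵢ² = 0.07² + 0.05² + 0.24² + 0.03² + 0.10² + 0.24² + 0.08² + 0.19² = 0.0049 + 0.0025 + 0.0576 + 0.0009 + 0.0100 + 0.0576 + 0.0064 + 0.0361 = 0.1760
B = 1 / 0.1760 = 5.6818
Bₛ = (B − 1)/(n − 1) = (5.6818 − 1)/(8 − 1) = 4.6818/7 = 0.6688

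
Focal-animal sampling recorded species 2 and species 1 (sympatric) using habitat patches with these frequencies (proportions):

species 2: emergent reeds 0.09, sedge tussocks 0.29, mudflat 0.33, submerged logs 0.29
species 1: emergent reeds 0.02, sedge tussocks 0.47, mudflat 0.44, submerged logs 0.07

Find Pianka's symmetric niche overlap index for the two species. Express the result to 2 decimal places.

0.88

Σ p₁ᵢp₂ᵢ = 0.0018 + 0.1363 + 0.1452 + 0.0203 = 0.3036
Σp_1ᵢ² = 0.09² + 0.29² + 0.33² + 0.29² = 0.0081 + 0.0841 + 0.1089 + 0.0841 = 0.2852
Σp_2ᵢ² = 0.02² + 0.47² + 0.44² + 0.07² = 0.0004 + 0.2209 + 0.1936 + 0.0049 = 0.4198
O = 0.3036 / √(0.2852 × 0.4198) = 0.3036 / 0.34602 = 0.8774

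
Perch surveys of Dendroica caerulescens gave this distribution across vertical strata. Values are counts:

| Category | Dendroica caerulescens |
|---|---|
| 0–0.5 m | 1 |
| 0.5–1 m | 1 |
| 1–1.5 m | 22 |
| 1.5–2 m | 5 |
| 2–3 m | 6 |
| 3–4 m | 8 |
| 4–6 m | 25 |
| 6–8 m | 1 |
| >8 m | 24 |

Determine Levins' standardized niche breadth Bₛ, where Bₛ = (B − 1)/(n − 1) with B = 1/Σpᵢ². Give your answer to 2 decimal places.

Proportions for Dendroica caerulescens (n=93): 1/93=0.0108, 1/93=0.0108, 22/93=0.2366, 5/93=0.0538, 6/93=0.0645, 8/93=0.0860, 25/93=0.2688, 1/93=0.0108, 24/93=0.2581
Σpᵢ² = 0.0108² + 0.0108² + 0.2366² + 0.0538² + 0.0645² + 0.0860² + 0.2688² + 0.0108² + 0.2581² = 0.000117 + 0.000117 + 0.055980 + 0.002894 + 0.004160 + 0.007396 + 0.072253 + 0.000117 + 0.066616 = 0.209650
B = 1 / 0.209650 = 4.7699
Bₛ = (B − 1)/(n − 1) = (4.7699 − 1)/(9 − 1) = 3.7699/8 = 0.4712

0.47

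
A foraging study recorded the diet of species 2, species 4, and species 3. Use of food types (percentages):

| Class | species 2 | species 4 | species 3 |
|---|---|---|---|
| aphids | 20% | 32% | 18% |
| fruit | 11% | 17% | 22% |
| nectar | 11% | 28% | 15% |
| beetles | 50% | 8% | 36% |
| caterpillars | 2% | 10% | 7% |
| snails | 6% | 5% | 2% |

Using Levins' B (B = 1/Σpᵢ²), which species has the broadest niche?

species 4

Convert percentages to proportions (divide by 100).
Σp_2ᵢ² = 0.20² + 0.11² + 0.11² + 0.50² + 0.02² + 0.06² = 0.0400 + 0.0121 + 0.0121 + 0.2500 + 0.0004 + 0.0036 = 0.3182
B_2 = 1 / 0.3182 = 3.1427
Σp_4ᵢ² = 0.32² + 0.17² + 0.28² + 0.08² + 0.10² + 0.05² = 0.1024 + 0.0289 + 0.0784 + 0.0064 + 0.0100 + 0.0025 = 0.2286
B_4 = 1 / 0.2286 = 4.3745
Σp_3ᵢ² = 0.18² + 0.22² + 0.15² + 0.36² + 0.07² + 0.02² = 0.0324 + 0.0484 + 0.0225 + 0.1296 + 0.0049 + 0.0004 = 0.2382
B_3 = 1 / 0.2382 = 4.1982
Highest B → broadest niche (most generalist): species 4 (B = 4.37).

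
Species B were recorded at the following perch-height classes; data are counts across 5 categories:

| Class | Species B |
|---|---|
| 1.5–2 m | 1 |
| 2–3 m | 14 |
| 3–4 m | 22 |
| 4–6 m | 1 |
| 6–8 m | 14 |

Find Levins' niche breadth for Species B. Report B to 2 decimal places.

3.08

Proportions for Species B (n=52): 1/52=0.0192, 14/52=0.2692, 22/52=0.4231, 1/52=0.0192, 14/52=0.2692
Σpᵢ² = 0.0192² + 0.2692² + 0.4231² + 0.0192² + 0.2692² = 0.000369 + 0.072469 + 0.179014 + 0.000369 + 0.072469 = 0.324690
B = 1 / 0.324690 = 3.0799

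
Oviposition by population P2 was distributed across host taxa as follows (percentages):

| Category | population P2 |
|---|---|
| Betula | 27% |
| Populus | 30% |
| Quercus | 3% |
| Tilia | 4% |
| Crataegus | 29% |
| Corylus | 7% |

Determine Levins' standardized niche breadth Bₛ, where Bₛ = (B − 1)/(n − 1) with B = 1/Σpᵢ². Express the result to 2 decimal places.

Convert percentages to proportions (divide by 100).
Σpᵢ² = 0.27² + 0.30² + 0.03² + 0.04² + 0.29² + 0.07² = 0.0729 + 0.0900 + 0.0009 + 0.0016 + 0.0841 + 0.0049 = 0.2544
B = 1 / 0.2544 = 3.9308
Bₛ = (B − 1)/(n − 1) = (3.9308 − 1)/(6 − 1) = 2.9308/5 = 0.5862

0.59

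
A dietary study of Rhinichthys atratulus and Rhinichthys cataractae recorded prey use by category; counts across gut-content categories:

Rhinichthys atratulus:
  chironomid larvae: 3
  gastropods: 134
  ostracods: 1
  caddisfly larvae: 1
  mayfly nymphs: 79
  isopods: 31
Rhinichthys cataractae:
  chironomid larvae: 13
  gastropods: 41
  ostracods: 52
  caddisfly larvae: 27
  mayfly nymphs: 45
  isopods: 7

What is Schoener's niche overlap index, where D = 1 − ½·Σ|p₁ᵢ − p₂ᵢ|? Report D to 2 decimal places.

Proportions for Rhinichthys atratulus (n=249): 3/249=0.0120, 134/249=0.5382, 1/249=0.0040, 1/249=0.0040, 79/249=0.3173, 31/249=0.1245
Proportions for Rhinichthys cataractae (n=185): 13/185=0.0703, 41/185=0.2216, 52/185=0.2811, 27/185=0.1459, 45/185=0.2432, 7/185=0.0378
Σ|p₁ᵢ − p₂ᵢ| = 0.0583 + 0.3166 + 0.2771 + 0.1419 + 0.0741 + 0.0867 = 0.9547
D = 1 − ½ × 0.9547 = 1 − 0.47735 = 0.52265

0.52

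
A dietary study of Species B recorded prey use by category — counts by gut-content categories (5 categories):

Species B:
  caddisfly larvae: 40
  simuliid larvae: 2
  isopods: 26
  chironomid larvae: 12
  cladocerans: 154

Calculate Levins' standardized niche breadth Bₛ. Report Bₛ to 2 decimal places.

Proportions for Species B (n=234): 40/234=0.1709, 2/234=0.0085, 26/234=0.1111, 12/234=0.0513, 154/234=0.6581
Σpᵢ² = 0.1709² + 0.0085² + 0.1111² + 0.0513² + 0.6581² = 0.029207 + 0.000072 + 0.012343 + 0.002632 + 0.433096 = 0.477350
B = 1 / 0.477350 = 2.0949
Bₛ = (B − 1)/(n − 1) = (2.0949 − 1)/(5 − 1) = 1.0949/4 = 0.2737

0.27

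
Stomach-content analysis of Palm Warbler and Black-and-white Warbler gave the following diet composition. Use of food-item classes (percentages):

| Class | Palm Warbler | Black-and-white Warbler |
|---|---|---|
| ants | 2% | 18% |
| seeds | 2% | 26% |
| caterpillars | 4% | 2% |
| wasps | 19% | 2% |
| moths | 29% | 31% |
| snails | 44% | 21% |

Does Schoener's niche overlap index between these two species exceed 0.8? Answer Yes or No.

Convert percentages to proportions (divide by 100).
Σ|p₁ᵢ − p₂ᵢ| = 0.16 + 0.24 + 0.02 + 0.17 + 0.02 + 0.23 = 0.84
D = 1 − ½ × 0.84 = 1 − 0.420 = 0.5800
D = 0.5800 < 0.8 → No.

No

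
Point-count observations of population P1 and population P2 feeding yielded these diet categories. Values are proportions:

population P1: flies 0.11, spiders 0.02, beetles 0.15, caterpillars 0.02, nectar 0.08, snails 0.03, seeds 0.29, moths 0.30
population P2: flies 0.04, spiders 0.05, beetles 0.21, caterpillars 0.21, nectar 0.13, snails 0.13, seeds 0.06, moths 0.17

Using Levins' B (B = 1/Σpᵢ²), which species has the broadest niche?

Σp_P1ᵢ² = 0.11² + 0.02² + 0.15² + 0.02² + 0.08² + 0.03² + 0.29² + 0.30² = 0.0121 + 0.0004 + 0.0225 + 0.0004 + 0.0064 + 0.0009 + 0.0841 + 0.0900 = 0.2168
B_P1 = 1 / 0.2168 = 4.6125
Σp_P2ᵢ² = 0.04² + 0.05² + 0.21² + 0.21² + 0.13² + 0.13² + 0.06² + 0.17² = 0.0016 + 0.0025 + 0.0441 + 0.0441 + 0.0169 + 0.0169 + 0.0036 + 0.0289 = 0.1586
B_P2 = 1 / 0.1586 = 6.3052
Highest B → broadest niche (most generalist): population P2 (B = 6.31).

population P2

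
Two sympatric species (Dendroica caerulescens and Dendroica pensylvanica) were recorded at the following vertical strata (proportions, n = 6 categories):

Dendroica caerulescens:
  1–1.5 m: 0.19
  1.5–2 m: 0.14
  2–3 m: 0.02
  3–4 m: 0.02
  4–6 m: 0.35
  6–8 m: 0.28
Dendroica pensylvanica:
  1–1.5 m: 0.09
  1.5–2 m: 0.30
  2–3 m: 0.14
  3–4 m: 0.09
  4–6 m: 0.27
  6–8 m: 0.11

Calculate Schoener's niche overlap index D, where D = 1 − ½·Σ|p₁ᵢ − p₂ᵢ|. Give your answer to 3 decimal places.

0.650

Σ|p₁ᵢ − p₂ᵢ| = 0.10 + 0.16 + 0.12 + 0.07 + 0.08 + 0.17 = 0.70
D = 1 − ½ × 0.70 = 1 − 0.350 = 0.65000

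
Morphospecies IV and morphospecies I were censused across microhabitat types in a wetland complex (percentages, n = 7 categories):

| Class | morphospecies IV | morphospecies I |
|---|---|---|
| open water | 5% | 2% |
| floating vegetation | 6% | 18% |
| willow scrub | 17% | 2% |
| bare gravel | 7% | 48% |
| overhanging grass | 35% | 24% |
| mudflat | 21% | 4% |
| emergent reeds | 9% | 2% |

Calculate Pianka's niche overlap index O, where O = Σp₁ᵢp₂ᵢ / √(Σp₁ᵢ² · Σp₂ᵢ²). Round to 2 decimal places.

Convert percentages to proportions (divide by 100).
Σ p₁ᵢp₂ᵢ = 0.0010 + 0.0108 + 0.0034 + 0.0336 + 0.0840 + 0.0084 + 0.0018 = 0.1430
Σp_1ᵢ² = 0.05² + 0.06² + 0.17² + 0.07² + 0.35² + 0.21² + 0.09² = 0.0025 + 0.0036 + 0.0289 + 0.0049 + 0.1225 + 0.0441 + 0.0081 = 0.2146
Σp_2ᵢ² = 0.02² + 0.18² + 0.02² + 0.48² + 0.24² + 0.04² + 0.02² = 0.0004 + 0.0324 + 0.0004 + 0.2304 + 0.0576 + 0.0016 + 0.0004 = 0.3232
O = 0.1430 / √(0.2146 × 0.3232) = 0.1430 / 0.26336 = 0.5430

0.54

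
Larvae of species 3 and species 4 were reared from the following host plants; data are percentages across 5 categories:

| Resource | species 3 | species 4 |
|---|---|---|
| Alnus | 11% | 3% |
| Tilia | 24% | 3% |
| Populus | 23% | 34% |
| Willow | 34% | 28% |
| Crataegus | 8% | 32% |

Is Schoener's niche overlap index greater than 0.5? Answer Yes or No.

Yes

Convert percentages to proportions (divide by 100).
Σ|p₁ᵢ − p₂ᵢ| = 0.08 + 0.21 + 0.11 + 0.06 + 0.24 = 0.70
D = 1 − ½ × 0.70 = 1 − 0.350 = 0.6500
D = 0.6500 > 0.5 → Yes.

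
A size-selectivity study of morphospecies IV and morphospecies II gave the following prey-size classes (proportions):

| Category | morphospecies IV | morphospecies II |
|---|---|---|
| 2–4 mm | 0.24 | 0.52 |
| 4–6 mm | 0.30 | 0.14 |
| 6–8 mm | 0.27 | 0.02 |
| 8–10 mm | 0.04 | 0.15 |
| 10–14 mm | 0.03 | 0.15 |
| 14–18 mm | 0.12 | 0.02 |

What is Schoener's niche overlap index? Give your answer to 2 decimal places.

0.49

Σ|p₁ᵢ − p₂ᵢ| = 0.28 + 0.16 + 0.25 + 0.11 + 0.12 + 0.10 = 1.02
D = 1 − ½ × 1.02 = 1 − 0.510 = 0.4900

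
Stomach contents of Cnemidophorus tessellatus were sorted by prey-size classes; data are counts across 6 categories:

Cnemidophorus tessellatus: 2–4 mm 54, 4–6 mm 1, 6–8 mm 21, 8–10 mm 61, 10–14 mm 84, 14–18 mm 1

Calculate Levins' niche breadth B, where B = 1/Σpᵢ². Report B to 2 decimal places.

3.49

Proportions for Cnemidophorus tessellatus (n=222): 54/222=0.2432, 1/222=0.0045, 21/222=0.0946, 61/222=0.2748, 84/222=0.3784, 1/222=0.0045
Σpᵢ² = 0.2432² + 0.0045² + 0.0946² + 0.2748² + 0.3784² + 0.0045² = 0.059146 + 0.000020 + 0.008949 + 0.075515 + 0.143187 + 0.000020 = 0.286837
B = 1 / 0.286837 = 3.4863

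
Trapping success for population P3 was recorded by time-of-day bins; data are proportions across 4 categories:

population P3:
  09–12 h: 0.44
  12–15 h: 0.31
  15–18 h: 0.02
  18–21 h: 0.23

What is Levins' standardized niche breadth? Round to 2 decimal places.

0.64

Σpᵢ² = 0.44² + 0.31² + 0.02² + 0.23² = 0.1936 + 0.0961 + 0.0004 + 0.0529 = 0.3430
B = 1 / 0.3430 = 2.9155
Bₛ = (B − 1)/(n − 1) = (2.9155 − 1)/(4 − 1) = 1.9155/3 = 0.6385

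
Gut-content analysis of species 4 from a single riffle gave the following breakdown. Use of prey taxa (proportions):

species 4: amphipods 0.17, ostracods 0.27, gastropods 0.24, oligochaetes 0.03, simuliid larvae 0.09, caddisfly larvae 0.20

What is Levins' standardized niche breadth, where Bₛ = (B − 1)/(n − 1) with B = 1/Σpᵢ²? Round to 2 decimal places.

0.76

Σpᵢ² = 0.17² + 0.27² + 0.24² + 0.03² + 0.09² + 0.20² = 0.0289 + 0.0729 + 0.0576 + 0.0009 + 0.0081 + 0.0400 = 0.2084
B = 1 / 0.2084 = 4.7985
Bₛ = (B − 1)/(n − 1) = (4.7985 − 1)/(6 − 1) = 3.7985/5 = 0.7597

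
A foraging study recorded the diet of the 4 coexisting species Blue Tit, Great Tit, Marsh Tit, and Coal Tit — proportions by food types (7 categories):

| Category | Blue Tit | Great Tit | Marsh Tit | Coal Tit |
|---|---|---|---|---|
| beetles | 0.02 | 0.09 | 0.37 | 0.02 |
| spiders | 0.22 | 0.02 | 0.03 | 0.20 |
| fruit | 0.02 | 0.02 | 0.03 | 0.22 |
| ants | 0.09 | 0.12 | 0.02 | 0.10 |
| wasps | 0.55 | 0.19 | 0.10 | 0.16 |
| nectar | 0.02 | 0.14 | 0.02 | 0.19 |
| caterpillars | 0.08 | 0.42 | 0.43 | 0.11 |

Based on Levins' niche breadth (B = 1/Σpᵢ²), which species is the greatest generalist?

Coal Tit

Σp_Blueᵢ² = 0.02² + 0.22² + 0.02² + 0.09² + 0.55² + 0.02² + 0.08² = 0.0004 + 0.0484 + 0.0004 + 0.0081 + 0.3025 + 0.0004 + 0.0064 = 0.3666
B_Blue = 1 / 0.3666 = 2.7278
Σp_Greaᵢ² = 0.09² + 0.02² + 0.02² + 0.12² + 0.19² + 0.14² + 0.42² = 0.0081 + 0.0004 + 0.0004 + 0.0144 + 0.0361 + 0.0196 + 0.1764 = 0.2554
B_Grea = 1 / 0.2554 = 3.9154
Σp_Marsᵢ² = 0.37² + 0.03² + 0.03² + 0.02² + 0.10² + 0.02² + 0.43² = 0.1369 + 0.0009 + 0.0009 + 0.0004 + 0.0100 + 0.0004 + 0.1849 = 0.3344
B_Mars = 1 / 0.3344 = 2.9904
Σp_Coalᵢ² = 0.02² + 0.20² + 0.22² + 0.10² + 0.16² + 0.19² + 0.11² = 0.0004 + 0.0400 + 0.0484 + 0.0100 + 0.0256 + 0.0361 + 0.0121 = 0.1726
B_Coal = 1 / 0.1726 = 5.7937
Highest B → broadest niche (most generalist): Coal Tit (B = 5.79).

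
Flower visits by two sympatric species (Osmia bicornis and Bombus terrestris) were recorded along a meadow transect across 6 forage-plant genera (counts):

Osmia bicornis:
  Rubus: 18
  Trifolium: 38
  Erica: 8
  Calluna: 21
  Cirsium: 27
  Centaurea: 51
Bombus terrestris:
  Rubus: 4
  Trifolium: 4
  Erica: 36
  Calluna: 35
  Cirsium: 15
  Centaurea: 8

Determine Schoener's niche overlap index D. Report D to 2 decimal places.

0.48

Proportions for Osmia bicornis (n=163): 18/163=0.1104, 38/163=0.2331, 8/163=0.0491, 21/163=0.1288, 27/163=0.1656, 51/163=0.3129
Proportions for Bombus terrestris (n=102): 4/102=0.0392, 4/102=0.0392, 36/102=0.3529, 35/102=0.3431, 15/102=0.1471, 8/102=0.0784
Σ|p₁ᵢ − p₂ᵢ| = 0.0712 + 0.1939 + 0.3038 + 0.2143 + 0.0185 + 0.2345 = 1.0362
D = 1 − ½ × 1.0362 = 1 − 0.51810 = 0.48190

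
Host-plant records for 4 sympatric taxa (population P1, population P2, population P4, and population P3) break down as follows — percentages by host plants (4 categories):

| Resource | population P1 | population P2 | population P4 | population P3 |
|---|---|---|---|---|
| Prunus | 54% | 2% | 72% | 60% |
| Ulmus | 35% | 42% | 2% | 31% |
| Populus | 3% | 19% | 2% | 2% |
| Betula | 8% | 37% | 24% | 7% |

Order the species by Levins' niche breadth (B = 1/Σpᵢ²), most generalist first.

Convert percentages to proportions (divide by 100).
Σp_P1ᵢ² = 0.54² + 0.35² + 0.03² + 0.08² = 0.2916 + 0.1225 + 0.0009 + 0.0064 = 0.4214
B_P1 = 1 / 0.4214 = 2.3730
Σp_P2ᵢ² = 0.02² + 0.42² + 0.19² + 0.37² = 0.0004 + 0.1764 + 0.0361 + 0.1369 = 0.3498
B_P2 = 1 / 0.3498 = 2.8588
Σp_P4ᵢ² = 0.72² + 0.02² + 0.02² + 0.24² = 0.5184 + 0.0004 + 0.0004 + 0.0576 = 0.5768
B_P4 = 1 / 0.5768 = 1.7337
Σp_P3ᵢ² = 0.60² + 0.31² + 0.02² + 0.07² = 0.3600 + 0.0961 + 0.0004 + 0.0049 = 0.4614
B_P3 = 1 / 0.4614 = 2.1673
Ranking by B (broadest → narrowest): population P2 (2.86) > population P1 (2.37) > population P3 (2.17) > population P4 (1.73)

population P2 > population P1 > population P3 > population P4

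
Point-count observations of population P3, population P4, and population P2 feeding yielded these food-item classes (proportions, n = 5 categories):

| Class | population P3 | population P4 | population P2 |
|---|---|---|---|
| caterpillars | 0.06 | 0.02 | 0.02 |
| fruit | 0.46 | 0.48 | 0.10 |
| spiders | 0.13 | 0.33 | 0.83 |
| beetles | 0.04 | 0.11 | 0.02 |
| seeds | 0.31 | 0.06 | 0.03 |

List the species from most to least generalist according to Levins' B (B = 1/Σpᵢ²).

Σp_P3ᵢ² = 0.06² + 0.46² + 0.13² + 0.04² + 0.31² = 0.0036 + 0.2116 + 0.0169 + 0.0016 + 0.0961 = 0.3298
B_P3 = 1 / 0.3298 = 3.0321
Σp_P4ᵢ² = 0.02² + 0.48² + 0.33² + 0.11² + 0.06² = 0.0004 + 0.2304 + 0.1089 + 0.0121 + 0.0036 = 0.3554
B_P4 = 1 / 0.3554 = 2.8137
Σp_P2ᵢ² = 0.02² + 0.10² + 0.83² + 0.02² + 0.03² = 0.0004 + 0.0100 + 0.6889 + 0.0004 + 0.0009 = 0.7006
B_P2 = 1 / 0.7006 = 1.4273
Ranking by B (broadest → narrowest): population P3 (3.03) > population P4 (2.81) > population P2 (1.43)

population P3 > population P4 > population P2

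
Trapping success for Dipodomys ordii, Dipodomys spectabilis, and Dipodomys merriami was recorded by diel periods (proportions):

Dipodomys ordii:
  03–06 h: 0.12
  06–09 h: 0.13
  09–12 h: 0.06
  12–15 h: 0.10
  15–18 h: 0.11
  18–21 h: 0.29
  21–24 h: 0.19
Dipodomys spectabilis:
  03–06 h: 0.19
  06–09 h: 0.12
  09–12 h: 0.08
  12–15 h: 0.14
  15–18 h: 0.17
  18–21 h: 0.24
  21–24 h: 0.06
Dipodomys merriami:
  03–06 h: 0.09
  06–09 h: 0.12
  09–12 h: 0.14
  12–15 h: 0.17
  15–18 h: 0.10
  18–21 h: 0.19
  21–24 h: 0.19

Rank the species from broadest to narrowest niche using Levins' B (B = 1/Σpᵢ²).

Σp_ordiᵢ² = 0.12² + 0.13² + 0.06² + 0.10² + 0.11² + 0.29² + 0.19² = 0.0144 + 0.0169 + 0.0036 + 0.0100 + 0.0121 + 0.0841 + 0.0361 = 0.1772
B_ordi = 1 / 0.1772 = 5.6433
Σp_specᵢ² = 0.19² + 0.12² + 0.08² + 0.14² + 0.17² + 0.24² + 0.06² = 0.0361 + 0.0144 + 0.0064 + 0.0196 + 0.0289 + 0.0576 + 0.0036 = 0.1666
B_spec = 1 / 0.1666 = 6.0024
Σp_merrᵢ² = 0.09² + 0.12² + 0.14² + 0.17² + 0.10² + 0.19² + 0.19² = 0.0081 + 0.0144 + 0.0196 + 0.0289 + 0.0100 + 0.0361 + 0.0361 = 0.1532
B_merr = 1 / 0.1532 = 6.5274
Ranking by B (broadest → narrowest): Dipodomys merriami (6.53) > Dipodomys spectabilis (6.00) > Dipodomys ordii (5.64)

Dipodomys merriami > Dipodomys spectabilis > Dipodomys ordii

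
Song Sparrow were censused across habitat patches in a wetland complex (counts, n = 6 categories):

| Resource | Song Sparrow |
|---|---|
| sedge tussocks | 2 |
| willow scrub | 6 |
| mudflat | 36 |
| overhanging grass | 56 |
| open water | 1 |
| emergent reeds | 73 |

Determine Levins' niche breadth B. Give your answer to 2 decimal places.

Proportions for Song Sparrow (n=174): 2/174=0.0115, 6/174=0.0345, 36/174=0.2069, 56/174=0.3218, 1/174=0.0057, 73/174=0.4195
Σpᵢ² = 0.0115² + 0.0345² + 0.2069² + 0.3218² + 0.0057² + 0.4195² = 0.000132 + 0.001190 + 0.042808 + 0.103555 + 0.000032 + 0.175980 = 0.323697
B = 1 / 0.323697 = 3.0893

3.09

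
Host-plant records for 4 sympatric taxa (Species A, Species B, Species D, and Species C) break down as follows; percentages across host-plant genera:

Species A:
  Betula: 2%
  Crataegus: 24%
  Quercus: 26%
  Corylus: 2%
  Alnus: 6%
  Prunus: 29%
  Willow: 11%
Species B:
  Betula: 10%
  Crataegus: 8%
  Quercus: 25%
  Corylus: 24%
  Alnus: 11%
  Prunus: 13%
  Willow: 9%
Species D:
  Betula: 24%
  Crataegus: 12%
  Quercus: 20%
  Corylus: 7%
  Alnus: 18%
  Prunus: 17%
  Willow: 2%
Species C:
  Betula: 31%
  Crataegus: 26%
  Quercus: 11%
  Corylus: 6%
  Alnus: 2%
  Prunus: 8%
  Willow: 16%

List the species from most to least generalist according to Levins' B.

Convert percentages to proportions (divide by 100).
Σp_Aᵢ² = 0.02² + 0.24² + 0.26² + 0.02² + 0.06² + 0.29² + 0.11² = 0.0004 + 0.0576 + 0.0676 + 0.0004 + 0.0036 + 0.0841 + 0.0121 = 0.2258
B_A = 1 / 0.2258 = 4.4287
Σp_Bᵢ² = 0.10² + 0.08² + 0.25² + 0.24² + 0.11² + 0.13² + 0.09² = 0.0100 + 0.0064 + 0.0625 + 0.0576 + 0.0121 + 0.0169 + 0.0081 = 0.1736
B_B = 1 / 0.1736 = 5.7604
Σp_Dᵢ² = 0.24² + 0.12² + 0.20² + 0.07² + 0.18² + 0.17² + 0.02² = 0.0576 + 0.0144 + 0.0400 + 0.0049 + 0.0324 + 0.0289 + 0.0004 = 0.1786
B_D = 1 / 0.1786 = 5.5991
Σp_Cᵢ² = 0.31² + 0.26² + 0.11² + 0.06² + 0.02² + 0.08² + 0.16² = 0.0961 + 0.0676 + 0.0121 + 0.0036 + 0.0004 + 0.0064 + 0.0256 = 0.2118
B_C = 1 / 0.2118 = 4.7214
Ranking by B (broadest → narrowest): Species B (5.76) > Species D (5.60) > Species C (4.72) > Species A (4.43)

Species B > Species D > Species C > Species A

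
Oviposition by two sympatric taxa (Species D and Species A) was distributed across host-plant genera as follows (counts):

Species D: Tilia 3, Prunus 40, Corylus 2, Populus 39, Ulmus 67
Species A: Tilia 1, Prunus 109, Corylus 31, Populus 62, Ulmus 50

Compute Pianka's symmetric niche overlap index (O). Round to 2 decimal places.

0.84

Proportions for Species D (n=151): 3/151=0.0199, 40/151=0.2649, 2/151=0.0132, 39/151=0.2583, 67/151=0.4437
Proportions for Species A (n=253): 1/253=0.0040, 109/253=0.4308, 31/253=0.1225, 62/253=0.2451, 50/253=0.1976
Σ p₁ᵢp₂ᵢ = 0.000080 + 0.114119 + 0.001617 + 0.063309 + 0.087675 = 0.266800
Σp_1ᵢ² = 0.0199² + 0.2649² + 0.0132² + 0.2583² + 0.4437² = 0.000396 + 0.070172 + 0.000174 + 0.066719 + 0.196870 = 0.334331
Σp_2ᵢ² = 0.0040² + 0.4308² + 0.1225² + 0.2451² + 0.1976² = 0.000016 + 0.185589 + 0.015006 + 0.060074 + 0.039046 = 0.299731
O = 0.266800 / √(0.334331 × 0.299731) = 0.266800 / 0.3165586 = 0.8428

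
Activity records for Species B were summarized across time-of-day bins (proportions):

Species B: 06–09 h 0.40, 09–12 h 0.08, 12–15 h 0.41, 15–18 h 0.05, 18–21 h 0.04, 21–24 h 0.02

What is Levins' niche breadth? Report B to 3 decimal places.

Σpᵢ² = 0.40² + 0.08² + 0.41² + 0.05² + 0.04² + 0.02² = 0.1600 + 0.0064 + 0.1681 + 0.0025 + 0.0016 + 0.0004 = 0.3390
B = 1 / 0.3390 = 2.94985

2.950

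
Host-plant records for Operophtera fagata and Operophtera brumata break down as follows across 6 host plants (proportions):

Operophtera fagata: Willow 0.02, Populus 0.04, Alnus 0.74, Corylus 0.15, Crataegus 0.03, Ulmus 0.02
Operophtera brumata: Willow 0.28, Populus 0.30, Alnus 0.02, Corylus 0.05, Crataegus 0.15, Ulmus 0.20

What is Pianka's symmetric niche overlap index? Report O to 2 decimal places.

0.13

Σ p₁ᵢp₂ᵢ = 0.0056 + 0.0120 + 0.0148 + 0.0075 + 0.0045 + 0.0040 = 0.0484
Σp_1ᵢ² = 0.02² + 0.04² + 0.74² + 0.15² + 0.03² + 0.02² = 0.0004 + 0.0016 + 0.5476 + 0.0225 + 0.0009 + 0.0004 = 0.5734
Σp_2ᵢ² = 0.28² + 0.30² + 0.02² + 0.05² + 0.15² + 0.20² = 0.0784 + 0.0900 + 0.0004 + 0.0025 + 0.0225 + 0.0400 = 0.2338
O = 0.0484 / √(0.5734 × 0.2338) = 0.0484 / 0.36614 = 0.1322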